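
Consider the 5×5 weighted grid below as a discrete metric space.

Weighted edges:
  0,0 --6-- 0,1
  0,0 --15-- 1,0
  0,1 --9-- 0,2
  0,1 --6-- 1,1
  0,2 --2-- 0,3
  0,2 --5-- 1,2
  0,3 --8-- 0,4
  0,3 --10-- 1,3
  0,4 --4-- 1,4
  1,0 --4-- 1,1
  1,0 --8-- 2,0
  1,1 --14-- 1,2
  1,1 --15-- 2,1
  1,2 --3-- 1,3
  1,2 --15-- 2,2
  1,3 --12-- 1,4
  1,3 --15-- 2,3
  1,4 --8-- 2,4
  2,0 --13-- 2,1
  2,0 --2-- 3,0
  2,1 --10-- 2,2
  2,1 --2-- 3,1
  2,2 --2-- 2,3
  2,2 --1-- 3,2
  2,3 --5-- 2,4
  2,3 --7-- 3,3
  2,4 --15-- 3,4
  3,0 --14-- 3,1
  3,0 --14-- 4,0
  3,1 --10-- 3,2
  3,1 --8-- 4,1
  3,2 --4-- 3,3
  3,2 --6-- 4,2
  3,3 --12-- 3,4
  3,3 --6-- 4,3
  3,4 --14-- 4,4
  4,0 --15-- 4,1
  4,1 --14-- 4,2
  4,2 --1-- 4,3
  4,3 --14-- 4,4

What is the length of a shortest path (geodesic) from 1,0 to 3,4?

Shortest path: 1,0 → 1,1 → 2,1 → 2,2 → 3,2 → 3,3 → 3,4, total weight = 46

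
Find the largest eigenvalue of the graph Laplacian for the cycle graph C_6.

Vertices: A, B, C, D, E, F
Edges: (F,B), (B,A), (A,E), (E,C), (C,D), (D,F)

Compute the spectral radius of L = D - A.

The cycle graph C_n has Laplacian eigenvalues λ_k = 2 − 2cos(2πk/n), k = 0, 1, …, n−1. Here n = 6:
k=0: 2 − 2cos(0) = 0.0; k=1: 2 − 2cos(π/3) = 1.0; k=2: 2 − 2cos(2π/3) = 3.0; k=3: 2 − 2cos(π) = 4.0; k=4: 2 − 2cos(4π/3) = 3.0; k=5: 2 − 2cos(5π/3) = 1.0.
Laplacian eigenvalues: [0.0, 1.0, 1.0, 3.0, 3.0, 4.0]. Largest eigenvalue (spectral radius) = 4.0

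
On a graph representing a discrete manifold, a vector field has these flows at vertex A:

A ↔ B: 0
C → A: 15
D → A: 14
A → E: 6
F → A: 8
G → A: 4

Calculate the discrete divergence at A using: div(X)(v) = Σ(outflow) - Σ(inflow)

Divergence = sum of outgoing flows = 0 + (-15) + (-14) + 6 + (-8) + (-4) = -35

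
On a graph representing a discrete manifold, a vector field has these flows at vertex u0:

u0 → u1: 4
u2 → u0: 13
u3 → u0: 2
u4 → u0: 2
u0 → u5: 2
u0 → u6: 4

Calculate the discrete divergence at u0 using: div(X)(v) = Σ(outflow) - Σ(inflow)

Divergence = sum of outgoing flows = 4 + (-13) + (-2) + (-2) + 2 + 4 = -7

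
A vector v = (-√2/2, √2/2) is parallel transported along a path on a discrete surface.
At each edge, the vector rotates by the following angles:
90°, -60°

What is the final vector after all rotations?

Total rotation: 90° + (-60°) = 30°. Final vector: (-0.9659, 0.2588)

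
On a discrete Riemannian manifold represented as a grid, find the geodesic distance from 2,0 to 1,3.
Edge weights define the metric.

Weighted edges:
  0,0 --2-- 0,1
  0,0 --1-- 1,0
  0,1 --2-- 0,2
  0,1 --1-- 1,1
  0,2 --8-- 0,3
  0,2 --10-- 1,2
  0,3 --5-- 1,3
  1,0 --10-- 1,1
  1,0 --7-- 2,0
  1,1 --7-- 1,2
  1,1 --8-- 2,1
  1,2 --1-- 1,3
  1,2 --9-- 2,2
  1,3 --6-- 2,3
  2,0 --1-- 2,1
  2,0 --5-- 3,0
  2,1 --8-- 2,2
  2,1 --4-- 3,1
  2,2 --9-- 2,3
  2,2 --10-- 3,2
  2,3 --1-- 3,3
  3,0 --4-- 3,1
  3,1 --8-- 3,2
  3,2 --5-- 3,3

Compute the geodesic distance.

Shortest path: 2,0 → 2,1 → 1,1 → 1,2 → 1,3, total weight = 17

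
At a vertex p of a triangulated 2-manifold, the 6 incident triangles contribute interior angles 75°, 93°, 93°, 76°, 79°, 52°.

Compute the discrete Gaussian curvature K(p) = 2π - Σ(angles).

Sum of angles = 468°. K = 360° - 468° = -108° = -3π/5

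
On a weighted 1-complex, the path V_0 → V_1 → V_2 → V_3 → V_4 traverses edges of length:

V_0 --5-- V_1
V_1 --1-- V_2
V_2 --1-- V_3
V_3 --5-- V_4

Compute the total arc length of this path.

Arc length = 5 + 1 + 1 + 5 = 12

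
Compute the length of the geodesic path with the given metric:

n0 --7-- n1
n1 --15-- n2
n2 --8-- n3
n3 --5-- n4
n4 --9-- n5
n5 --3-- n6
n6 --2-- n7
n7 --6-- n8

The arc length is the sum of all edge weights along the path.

Arc length = 7 + 15 + 8 + 5 + 9 + 3 + 2 + 6 = 55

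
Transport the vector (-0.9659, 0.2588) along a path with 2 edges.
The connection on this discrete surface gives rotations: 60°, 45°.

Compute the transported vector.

Total rotation: 60° + 45° = 105°. Final vector: (0, -1)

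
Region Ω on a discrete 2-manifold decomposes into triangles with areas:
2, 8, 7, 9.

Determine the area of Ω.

2 + 8 + 7 + 9 = 26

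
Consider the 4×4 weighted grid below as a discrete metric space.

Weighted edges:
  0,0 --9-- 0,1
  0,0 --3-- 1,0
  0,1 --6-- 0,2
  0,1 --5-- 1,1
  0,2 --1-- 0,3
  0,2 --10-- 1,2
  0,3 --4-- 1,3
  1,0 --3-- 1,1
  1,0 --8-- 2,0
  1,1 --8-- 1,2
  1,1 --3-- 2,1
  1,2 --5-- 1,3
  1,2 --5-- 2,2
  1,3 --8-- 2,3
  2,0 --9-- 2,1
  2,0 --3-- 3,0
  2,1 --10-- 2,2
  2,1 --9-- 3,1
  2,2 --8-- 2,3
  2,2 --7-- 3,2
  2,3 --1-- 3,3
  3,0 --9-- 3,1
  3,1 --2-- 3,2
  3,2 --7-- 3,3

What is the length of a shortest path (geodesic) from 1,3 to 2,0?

Shortest path: 1,3 → 1,2 → 1,1 → 1,0 → 2,0, total weight = 24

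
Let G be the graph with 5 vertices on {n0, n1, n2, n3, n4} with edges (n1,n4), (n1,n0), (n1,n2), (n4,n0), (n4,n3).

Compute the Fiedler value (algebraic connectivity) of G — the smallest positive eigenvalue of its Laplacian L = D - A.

Degrees: deg(n0) = 2, deg(n1) = 3, deg(n2) = 1, deg(n3) = 1, deg(n4) = 3.
L = D − A with rows/columns ordered (n0, n1, n2, n3, n4):
  [ 2, -1,  0,  0, -1]
  [-1,  3, -1,  0, -1]
  [ 0, -1,  1,  0,  0]
  [ 0,  0,  0,  1, -1]
  [-1, -1,  0, -1,  3]
Characteristic polynomial: det(λI − L) = λ(λ² − 5λ + 3)(λ² − 5λ + 5).
Roots: λ = 0; (λ² − 5λ + 3) = 0 ⇒ λ = (5 ± √13)/2 ≈ 0.6972, 4.3028; (λ² − 5λ + 5) = 0 ⇒ λ = (5 ± √5)/2 ≈ 1.382, 3.618.
(Check: the roots sum (with multiplicity) to 10, matching trace L = Σdeg = 2·5 = 10.)
Laplacian eigenvalues: [0.0, 0.6972, 1.382, 3.618, 4.3028]. Algebraic connectivity (smallest non-zero eigenvalue) = 0.6972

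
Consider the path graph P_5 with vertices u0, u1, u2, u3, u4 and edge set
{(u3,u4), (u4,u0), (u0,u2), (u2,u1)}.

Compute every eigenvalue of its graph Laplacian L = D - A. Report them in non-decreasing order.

The path graph P_n has Laplacian eigenvalues λ_k = 2 − 2cos(kπ/n), k = 0, 1, …, n−1. Here n = 5:
k=0: 2 − 2cos(0) = 0.0; k=1: 2 − 2cos(π/5) = 0.382; k=2: 2 − 2cos(2π/5) = 1.382; k=3: 2 − 2cos(3π/5) = 2.618; k=4: 2 − 2cos(4π/5) = 3.618.
Laplacian eigenvalues (increasing order): [0.0, 0.382, 1.382, 2.618, 3.618]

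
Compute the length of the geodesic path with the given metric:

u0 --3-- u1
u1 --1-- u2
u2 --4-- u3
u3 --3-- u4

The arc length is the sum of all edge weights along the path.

Arc length = 3 + 1 + 4 + 3 = 11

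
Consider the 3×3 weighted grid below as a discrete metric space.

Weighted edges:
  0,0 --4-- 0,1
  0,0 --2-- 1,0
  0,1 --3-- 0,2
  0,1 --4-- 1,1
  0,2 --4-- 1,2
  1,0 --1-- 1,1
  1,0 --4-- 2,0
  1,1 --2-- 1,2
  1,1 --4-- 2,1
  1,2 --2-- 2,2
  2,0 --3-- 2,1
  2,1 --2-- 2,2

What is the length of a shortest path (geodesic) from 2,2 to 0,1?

Shortest path: 2,2 → 1,2 → 1,1 → 0,1, total weight = 8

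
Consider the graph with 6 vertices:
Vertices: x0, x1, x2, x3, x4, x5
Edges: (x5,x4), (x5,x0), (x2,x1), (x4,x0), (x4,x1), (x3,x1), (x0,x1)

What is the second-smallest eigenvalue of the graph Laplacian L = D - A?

Degrees: deg(x0) = 3, deg(x1) = 4, deg(x2) = 1, deg(x3) = 1, deg(x4) = 3, deg(x5) = 2.
L = D − A with rows/columns ordered (x0, x1, x2, x3, x4, x5):
  [ 3, -1,  0,  0, -1, -1]
  [-1,  4, -1, -1, -1,  0]
  [ 0, -1,  1,  0,  0,  0]
  [ 0, -1,  0,  1,  0,  0]
  [-1, -1,  0,  0,  3, -1]
  [-1,  0,  0,  0, -1,  2]
Characteristic polynomial: det(λI − L) = λ(λ² − 6λ + 4)(λ − 1)(λ − 3)(λ − 4).
Roots: λ = 0; (λ² − 6λ + 4) = 0 ⇒ λ = 3 ± √5 ≈ 0.7639, 5.2361; (λ − 1) = 0 ⇒ λ = 1; (λ − 3) = 0 ⇒ λ = 3; (λ − 4) = 0 ⇒ λ = 4.
(Check: the roots sum (with multiplicity) to 14, matching trace L = Σdeg = 2·7 = 14.)
Laplacian eigenvalues: [0.0, 0.7639, 1.0, 3.0, 4.0, 5.2361]. Algebraic connectivity (smallest non-zero eigenvalue) = 0.7639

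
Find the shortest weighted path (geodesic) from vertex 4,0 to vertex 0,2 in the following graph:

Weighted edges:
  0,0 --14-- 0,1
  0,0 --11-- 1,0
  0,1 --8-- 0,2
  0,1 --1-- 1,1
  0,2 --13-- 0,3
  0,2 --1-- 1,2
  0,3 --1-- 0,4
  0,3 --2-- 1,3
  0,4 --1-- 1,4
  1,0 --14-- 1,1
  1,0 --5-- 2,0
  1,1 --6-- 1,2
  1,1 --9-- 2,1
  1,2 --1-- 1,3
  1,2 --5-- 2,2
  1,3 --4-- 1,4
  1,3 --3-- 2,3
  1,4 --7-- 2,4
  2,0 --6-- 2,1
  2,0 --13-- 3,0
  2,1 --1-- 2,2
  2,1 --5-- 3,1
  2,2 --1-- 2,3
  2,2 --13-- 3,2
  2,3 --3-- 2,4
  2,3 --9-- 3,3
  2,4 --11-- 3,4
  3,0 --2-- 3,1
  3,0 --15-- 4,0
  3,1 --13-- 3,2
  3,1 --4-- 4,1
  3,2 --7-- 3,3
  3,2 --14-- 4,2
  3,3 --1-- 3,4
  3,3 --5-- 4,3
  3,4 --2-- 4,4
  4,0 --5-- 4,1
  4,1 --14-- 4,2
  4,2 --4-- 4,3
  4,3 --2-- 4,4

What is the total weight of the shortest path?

Shortest path: 4,0 → 4,1 → 3,1 → 2,1 → 2,2 → 1,2 → 0,2, total weight = 21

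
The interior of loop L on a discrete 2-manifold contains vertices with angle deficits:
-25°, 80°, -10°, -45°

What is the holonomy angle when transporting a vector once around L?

Holonomy = total enclosed curvature = (-25°) + 80° + (-10°) + (-45°) = 0°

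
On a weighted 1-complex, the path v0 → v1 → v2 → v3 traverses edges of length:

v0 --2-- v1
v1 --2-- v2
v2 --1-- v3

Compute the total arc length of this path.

Arc length = 2 + 2 + 1 = 5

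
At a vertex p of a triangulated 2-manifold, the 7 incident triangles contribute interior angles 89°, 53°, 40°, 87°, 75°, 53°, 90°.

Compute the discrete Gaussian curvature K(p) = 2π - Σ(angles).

Sum of angles = 487°. K = 360° - 487° = -127° = -127π/180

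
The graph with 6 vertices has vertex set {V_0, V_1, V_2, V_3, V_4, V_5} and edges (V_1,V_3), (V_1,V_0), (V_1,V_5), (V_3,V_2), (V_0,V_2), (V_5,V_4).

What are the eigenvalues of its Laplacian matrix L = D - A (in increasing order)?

Degrees: deg(V_0) = 2, deg(V_1) = 3, deg(V_2) = 2, deg(V_3) = 2, deg(V_4) = 1, deg(V_5) = 2.
L = D − A with rows/columns ordered (V_0, V_1, V_2, V_3, V_4, V_5):
  [ 2, -1, -1,  0,  0,  0]
  [-1,  3,  0, -1,  0, -1]
  [-1,  0,  2, -1,  0,  0]
  [ 0, -1, -1,  2,  0,  0]
  [ 0,  0,  0,  0,  1, -1]
  [ 0, -1,  0,  0, -1,  2]
Characteristic polynomial: det(λI − L) = λ(λ² − 5λ + 2)(λ − 2)²(λ − 3).
Roots: λ = 0; (λ² − 5λ + 2) = 0 ⇒ λ = (5 ± √17)/2 ≈ 0.4384, 4.5616; (λ − 2) = 0 ⇒ λ = 2 (multiplicity 2); (λ − 3) = 0 ⇒ λ = 3.
(Check: the roots sum (with multiplicity) to 12, matching trace L = Σdeg = 2·6 = 12.)
Laplacian eigenvalues (increasing order): [0.0, 0.4384, 2.0, 2.0, 3.0, 4.5616]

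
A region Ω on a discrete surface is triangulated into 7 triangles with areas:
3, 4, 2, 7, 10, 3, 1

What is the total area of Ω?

3 + 4 + 2 + 7 + 10 + 3 + 1 = 30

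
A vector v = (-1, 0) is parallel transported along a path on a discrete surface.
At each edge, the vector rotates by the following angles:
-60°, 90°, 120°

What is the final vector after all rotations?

Total rotation: (-60°) + 90° + 120° = 150°. Final vector: (0.8660, -0.5000)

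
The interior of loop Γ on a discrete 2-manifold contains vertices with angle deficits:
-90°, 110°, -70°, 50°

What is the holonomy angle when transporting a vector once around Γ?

Holonomy = total enclosed curvature = (-90°) + 110° + (-70°) + 50° = 0°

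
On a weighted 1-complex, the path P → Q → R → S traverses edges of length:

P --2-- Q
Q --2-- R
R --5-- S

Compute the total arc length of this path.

Arc length = 2 + 2 + 5 = 9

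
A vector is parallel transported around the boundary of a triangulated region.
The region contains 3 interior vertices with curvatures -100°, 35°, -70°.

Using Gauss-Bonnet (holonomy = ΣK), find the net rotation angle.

Holonomy = total enclosed curvature = (-100°) + 35° + (-70°) = -135°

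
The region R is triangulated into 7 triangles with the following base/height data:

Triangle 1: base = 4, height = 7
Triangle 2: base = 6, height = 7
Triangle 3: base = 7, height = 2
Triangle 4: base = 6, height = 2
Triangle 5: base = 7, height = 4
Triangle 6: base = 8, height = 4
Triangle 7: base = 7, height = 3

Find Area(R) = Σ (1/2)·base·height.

(1/2)×4×7 + (1/2)×6×7 + (1/2)×7×2 + (1/2)×6×2 + (1/2)×7×4 + (1/2)×8×4 + (1/2)×7×3 = 88.5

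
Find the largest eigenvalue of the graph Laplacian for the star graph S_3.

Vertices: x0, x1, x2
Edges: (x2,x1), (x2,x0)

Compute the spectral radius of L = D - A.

The star S_3 is the complete bipartite graph K_{1,2} (one hub of degree 2, 2 leaves of degree 1). The Laplacian spectrum of K_{p,q} is 0, p (multiplicity q−1), q (multiplicity p−1), p+q. With p = 1, q = 2: 0 once, 1 with multiplicity 1, and 3 once. (Check: trace L = sum of degrees = 4 = 1·1 + 3.)
Laplacian eigenvalues: [0.0, 1.0, 3.0]. Largest eigenvalue (spectral radius) = 3.0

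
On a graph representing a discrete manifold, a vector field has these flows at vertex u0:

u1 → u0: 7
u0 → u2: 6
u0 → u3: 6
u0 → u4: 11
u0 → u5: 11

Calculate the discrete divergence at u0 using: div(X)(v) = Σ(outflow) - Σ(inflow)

Divergence = sum of outgoing flows = (-7) + 6 + 6 + 11 + 11 = 27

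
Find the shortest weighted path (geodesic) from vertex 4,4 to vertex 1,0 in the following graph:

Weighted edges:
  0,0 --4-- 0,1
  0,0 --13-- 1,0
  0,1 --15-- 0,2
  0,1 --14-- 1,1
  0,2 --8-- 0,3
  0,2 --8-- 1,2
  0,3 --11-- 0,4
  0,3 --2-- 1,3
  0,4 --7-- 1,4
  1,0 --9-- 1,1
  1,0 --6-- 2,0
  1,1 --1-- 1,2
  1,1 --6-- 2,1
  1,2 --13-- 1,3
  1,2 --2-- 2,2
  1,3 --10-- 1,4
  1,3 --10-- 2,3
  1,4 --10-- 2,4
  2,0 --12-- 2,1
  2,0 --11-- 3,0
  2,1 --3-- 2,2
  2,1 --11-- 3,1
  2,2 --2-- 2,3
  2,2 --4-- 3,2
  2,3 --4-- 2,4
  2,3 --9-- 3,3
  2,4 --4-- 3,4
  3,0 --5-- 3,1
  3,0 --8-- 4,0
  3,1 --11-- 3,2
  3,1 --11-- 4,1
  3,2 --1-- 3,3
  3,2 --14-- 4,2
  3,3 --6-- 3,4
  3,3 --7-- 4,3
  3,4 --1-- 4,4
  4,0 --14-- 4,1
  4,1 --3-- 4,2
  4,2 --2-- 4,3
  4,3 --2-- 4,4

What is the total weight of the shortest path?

Shortest path: 4,4 → 3,4 → 2,4 → 2,3 → 2,2 → 1,2 → 1,1 → 1,0, total weight = 23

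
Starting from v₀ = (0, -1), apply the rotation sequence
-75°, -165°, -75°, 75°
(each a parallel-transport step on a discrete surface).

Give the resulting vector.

Total rotation: (-75°) + (-165°) + (-75°) + 75° = -240° ≡ 120° (mod 360°). Final vector: (0.8660, 0.5000)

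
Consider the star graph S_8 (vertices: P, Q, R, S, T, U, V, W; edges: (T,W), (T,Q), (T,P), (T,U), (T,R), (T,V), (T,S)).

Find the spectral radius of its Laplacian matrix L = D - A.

The star S_8 is the complete bipartite graph K_{1,7} (one hub of degree 7, 7 leaves of degree 1). The Laplacian spectrum of K_{p,q} is 0, p (multiplicity q−1), q (multiplicity p−1), p+q. With p = 1, q = 7: 0 once, 1 with multiplicity 6, and 8 once. (Check: trace L = sum of degrees = 14 = 6·1 + 8.)
Laplacian eigenvalues: [0.0, 1.0, 1.0, 1.0, 1.0, 1.0, 1.0, 8.0]. Largest eigenvalue (spectral radius) = 8.0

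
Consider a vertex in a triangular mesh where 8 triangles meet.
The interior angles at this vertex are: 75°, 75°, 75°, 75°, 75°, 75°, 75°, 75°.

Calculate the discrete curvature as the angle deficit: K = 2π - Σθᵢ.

Sum of angles = 600°. K = 360° - 600° = -240° = -4π/3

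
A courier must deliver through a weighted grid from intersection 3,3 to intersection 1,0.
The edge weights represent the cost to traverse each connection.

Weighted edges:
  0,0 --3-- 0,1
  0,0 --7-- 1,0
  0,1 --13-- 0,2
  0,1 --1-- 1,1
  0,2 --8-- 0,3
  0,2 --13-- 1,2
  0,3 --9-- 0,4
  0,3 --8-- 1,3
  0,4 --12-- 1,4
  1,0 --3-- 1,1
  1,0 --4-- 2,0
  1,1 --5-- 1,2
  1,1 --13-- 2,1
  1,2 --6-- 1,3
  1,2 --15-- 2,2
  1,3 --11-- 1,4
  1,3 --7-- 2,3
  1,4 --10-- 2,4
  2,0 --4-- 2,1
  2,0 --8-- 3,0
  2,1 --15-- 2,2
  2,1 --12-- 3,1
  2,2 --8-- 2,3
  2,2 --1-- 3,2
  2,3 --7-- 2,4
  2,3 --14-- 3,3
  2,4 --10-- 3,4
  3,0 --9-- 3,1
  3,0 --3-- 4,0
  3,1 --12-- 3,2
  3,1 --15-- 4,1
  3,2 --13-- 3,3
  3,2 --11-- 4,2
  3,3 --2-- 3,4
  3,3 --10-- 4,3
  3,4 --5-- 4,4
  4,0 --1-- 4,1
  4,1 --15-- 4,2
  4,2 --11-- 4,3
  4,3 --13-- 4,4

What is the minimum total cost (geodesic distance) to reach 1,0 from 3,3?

Shortest path: 3,3 → 2,3 → 1,3 → 1,2 → 1,1 → 1,0, total weight = 35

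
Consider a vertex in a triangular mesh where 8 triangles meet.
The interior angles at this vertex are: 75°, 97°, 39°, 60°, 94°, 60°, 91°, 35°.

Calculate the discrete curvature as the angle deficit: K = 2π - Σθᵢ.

Sum of angles = 551°. K = 360° - 551° = -191° = -191π/180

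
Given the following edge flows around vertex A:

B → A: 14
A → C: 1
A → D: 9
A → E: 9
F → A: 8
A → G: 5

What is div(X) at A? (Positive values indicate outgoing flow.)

Divergence = sum of outgoing flows = (-14) + 1 + 9 + 9 + (-8) + 5 = 2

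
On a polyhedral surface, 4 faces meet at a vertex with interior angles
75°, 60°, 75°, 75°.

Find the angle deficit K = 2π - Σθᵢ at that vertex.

Sum of angles = 285°. K = 360° - 285° = 75°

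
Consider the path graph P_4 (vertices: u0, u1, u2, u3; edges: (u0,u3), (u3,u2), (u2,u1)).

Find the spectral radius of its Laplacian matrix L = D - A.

The path graph P_n has Laplacian eigenvalues λ_k = 2 − 2cos(kπ/n), k = 0, 1, …, n−1. Here n = 4:
k=0: 2 − 2cos(0) = 0.0; k=1: 2 − 2cos(π/4) = 0.5858; k=2: 2 − 2cos(π/2) = 2.0; k=3: 2 − 2cos(3π/4) = 3.4142.
Laplacian eigenvalues: [0.0, 0.5858, 2.0, 3.4142]. Largest eigenvalue (spectral radius) = 3.4142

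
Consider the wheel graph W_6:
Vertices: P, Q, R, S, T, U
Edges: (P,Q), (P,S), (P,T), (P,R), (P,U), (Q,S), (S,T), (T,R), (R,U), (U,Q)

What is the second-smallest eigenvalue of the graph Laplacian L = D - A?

The wheel W_6 is the join K_1 ∨ C_5 (a hub joined to every vertex of a cycle of length 5). For a join G ∨ H (G on p vertices, H on q vertices) the Laplacian spectrum is 0, p+q, the eigenvalues of L(G) other than one 0 each shifted by +q, and the eigenvalues of L(H) other than one 0 each shifted by +p. With G = K_1 (p = 1, nothing left after dropping its 0) and H = C_5 (q = 5, eigenvalues 2 − 2cos(2πk/5), k = 0, …, 4; drop k = 0), the spectrum of W_6 is 0, 6, and 1 + (2 − 2cos(2πk/5)) = 3 − 2cos(2πk/5) for k = 1, …, 4:
k=1: 3 − 2cos(2π/5) = 2.382; k=2: 3 − 2cos(4π/5) = 4.618; k=3: 3 − 2cos(6π/5) = 4.618; k=4: 3 − 2cos(8π/5) = 2.382.
Laplacian eigenvalues: [0.0, 2.382, 2.382, 4.618, 4.618, 6.0]. Algebraic connectivity (smallest non-zero eigenvalue) = 2.382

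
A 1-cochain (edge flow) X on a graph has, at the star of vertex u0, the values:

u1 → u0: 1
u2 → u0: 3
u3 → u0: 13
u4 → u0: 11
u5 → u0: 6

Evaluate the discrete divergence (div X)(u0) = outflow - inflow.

Divergence = sum of outgoing flows = (-1) + (-3) + (-13) + (-11) + (-6) = -34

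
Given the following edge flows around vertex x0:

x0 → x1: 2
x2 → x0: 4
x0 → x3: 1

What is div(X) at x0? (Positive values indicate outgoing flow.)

Divergence = sum of outgoing flows = 2 + (-4) + 1 = -1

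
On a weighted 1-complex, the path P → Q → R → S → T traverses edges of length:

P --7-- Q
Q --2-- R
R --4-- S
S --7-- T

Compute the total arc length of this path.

Arc length = 7 + 2 + 4 + 7 = 20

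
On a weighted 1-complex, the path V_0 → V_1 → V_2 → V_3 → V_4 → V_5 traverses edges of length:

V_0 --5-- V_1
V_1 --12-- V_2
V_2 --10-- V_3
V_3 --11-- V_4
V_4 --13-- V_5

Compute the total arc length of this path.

Arc length = 5 + 12 + 10 + 11 + 13 = 51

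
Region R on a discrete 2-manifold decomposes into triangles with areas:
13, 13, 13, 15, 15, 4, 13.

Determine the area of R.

13 + 13 + 13 + 15 + 15 + 4 + 13 = 86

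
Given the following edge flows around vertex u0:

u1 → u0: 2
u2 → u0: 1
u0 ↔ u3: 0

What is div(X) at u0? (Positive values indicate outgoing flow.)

Divergence = sum of outgoing flows = (-2) + (-1) + 0 = -3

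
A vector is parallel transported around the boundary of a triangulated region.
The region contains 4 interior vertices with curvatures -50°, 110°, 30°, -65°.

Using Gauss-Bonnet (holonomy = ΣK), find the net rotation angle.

Holonomy = total enclosed curvature = (-50°) + 110° + 30° + (-65°) = 25°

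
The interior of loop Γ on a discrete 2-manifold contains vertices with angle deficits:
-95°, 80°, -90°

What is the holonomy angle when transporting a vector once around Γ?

Holonomy = total enclosed curvature = (-95°) + 80° + (-90°) = -105°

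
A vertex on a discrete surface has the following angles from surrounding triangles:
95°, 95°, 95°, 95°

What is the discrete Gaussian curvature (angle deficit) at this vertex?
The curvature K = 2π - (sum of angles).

Sum of angles = 380°. K = 360° - 380° = -20° = -π/9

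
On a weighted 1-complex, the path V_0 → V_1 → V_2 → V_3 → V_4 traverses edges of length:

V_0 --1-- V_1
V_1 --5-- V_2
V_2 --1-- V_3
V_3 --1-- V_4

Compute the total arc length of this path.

Arc length = 1 + 5 + 1 + 1 = 8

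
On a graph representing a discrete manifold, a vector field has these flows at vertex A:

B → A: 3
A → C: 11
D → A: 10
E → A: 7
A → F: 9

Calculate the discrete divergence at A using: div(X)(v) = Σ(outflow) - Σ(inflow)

Divergence = sum of outgoing flows = (-3) + 11 + (-10) + (-7) + 9 = 0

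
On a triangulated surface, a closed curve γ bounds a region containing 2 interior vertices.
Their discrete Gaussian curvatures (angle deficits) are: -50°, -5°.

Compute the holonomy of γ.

Holonomy = total enclosed curvature = (-50°) + (-5°) = -55°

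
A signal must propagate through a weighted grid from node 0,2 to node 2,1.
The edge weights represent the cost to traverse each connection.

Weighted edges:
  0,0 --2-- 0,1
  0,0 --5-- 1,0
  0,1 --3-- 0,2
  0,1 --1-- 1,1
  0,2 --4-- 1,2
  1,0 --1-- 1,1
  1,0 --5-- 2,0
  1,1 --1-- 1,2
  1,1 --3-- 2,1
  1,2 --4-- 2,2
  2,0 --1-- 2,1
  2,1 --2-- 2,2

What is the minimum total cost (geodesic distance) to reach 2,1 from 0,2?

Shortest path: 0,2 → 0,1 → 1,1 → 2,1, total weight = 7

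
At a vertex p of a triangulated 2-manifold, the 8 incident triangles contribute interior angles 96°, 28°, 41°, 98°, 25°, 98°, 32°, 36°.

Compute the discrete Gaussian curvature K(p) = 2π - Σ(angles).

Sum of angles = 454°. K = 360° - 454° = -94° = -47π/90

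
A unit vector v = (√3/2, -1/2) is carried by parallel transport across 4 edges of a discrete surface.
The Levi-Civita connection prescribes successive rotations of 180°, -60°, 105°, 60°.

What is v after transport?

Total rotation: 180° + (-60°) + 105° + 60° = 285° ≡ -75° (mod 360°). Final vector: (-0.2588, -0.9659)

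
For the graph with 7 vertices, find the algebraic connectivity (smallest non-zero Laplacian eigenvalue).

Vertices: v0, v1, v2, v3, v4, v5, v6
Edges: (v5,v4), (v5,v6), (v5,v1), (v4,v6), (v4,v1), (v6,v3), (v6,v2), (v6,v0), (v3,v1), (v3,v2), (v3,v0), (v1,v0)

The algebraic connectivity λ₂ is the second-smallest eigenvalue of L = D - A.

Degrees: deg(v0) = 3, deg(v1) = 4, deg(v2) = 2, deg(v3) = 4, deg(v4) = 3, deg(v5) = 3, deg(v6) = 5.
L = D − A with rows/columns ordered (v0, v1, v2, v3, v4, v5, v6):
  [ 3, -1,  0, -1,  0,  0, -1]
  [-1,  4,  0, -1, -1, -1,  0]
  [ 0,  0,  2, -1,  0,  0, -1]
  [-1, -1, -1,  4,  0,  0, -1]
  [ 0, -1,  0,  0,  3, -1, -1]
  [ 0, -1,  0,  0, -1,  3, -1]
  [-1,  0, -1, -1, -1, -1,  5]
Characteristic polynomial: det(λI − L) = λ(λ² − 6λ + 7)(λ² − 9λ + 16)(λ − 4)(λ − 5).
Roots: λ = 0; (λ² − 6λ + 7) = 0 ⇒ λ = 3 ± √2 ≈ 1.5858, 4.4142; (λ² − 9λ + 16) = 0 ⇒ λ = (9 ± √17)/2 ≈ 2.4384, 6.5616; (λ − 4) = 0 ⇒ λ = 4; (λ − 5) = 0 ⇒ λ = 5.
(Check: the roots sum (with multiplicity) to 24, matching trace L = Σdeg = 2·12 = 24.)
Laplacian eigenvalues: [0.0, 1.5858, 2.4384, 4.0, 4.4142, 5.0, 6.5616]. Algebraic connectivity (smallest non-zero eigenvalue) = 1.5858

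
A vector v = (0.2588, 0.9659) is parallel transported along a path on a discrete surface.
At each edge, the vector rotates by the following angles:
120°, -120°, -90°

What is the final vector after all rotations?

Total rotation: 120° + (-120°) + (-90°) = -90°. Final vector: (0.9659, -0.2588)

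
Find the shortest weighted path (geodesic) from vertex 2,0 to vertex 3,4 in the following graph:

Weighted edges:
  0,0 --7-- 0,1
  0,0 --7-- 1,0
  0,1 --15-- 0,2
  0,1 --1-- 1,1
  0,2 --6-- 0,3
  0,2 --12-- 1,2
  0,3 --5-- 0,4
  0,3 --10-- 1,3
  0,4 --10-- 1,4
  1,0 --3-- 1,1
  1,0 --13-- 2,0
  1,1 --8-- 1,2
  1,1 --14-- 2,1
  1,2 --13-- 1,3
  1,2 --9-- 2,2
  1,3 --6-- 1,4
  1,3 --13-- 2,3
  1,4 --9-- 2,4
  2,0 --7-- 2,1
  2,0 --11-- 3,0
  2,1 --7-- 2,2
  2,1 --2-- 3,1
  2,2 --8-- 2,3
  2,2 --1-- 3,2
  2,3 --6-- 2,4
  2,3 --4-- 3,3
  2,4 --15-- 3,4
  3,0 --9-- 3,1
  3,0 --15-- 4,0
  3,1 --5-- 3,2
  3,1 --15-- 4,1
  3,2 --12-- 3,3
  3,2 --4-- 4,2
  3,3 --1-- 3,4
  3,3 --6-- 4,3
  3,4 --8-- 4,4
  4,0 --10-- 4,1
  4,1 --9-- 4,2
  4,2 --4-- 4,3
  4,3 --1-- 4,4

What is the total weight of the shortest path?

Shortest path: 2,0 → 2,1 → 3,1 → 3,2 → 3,3 → 3,4, total weight = 27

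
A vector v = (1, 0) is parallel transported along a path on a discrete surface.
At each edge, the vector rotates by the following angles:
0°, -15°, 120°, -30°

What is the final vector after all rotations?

Total rotation: 0° + (-15°) + 120° + (-30°) = 75°. Final vector: (0.2588, 0.9659)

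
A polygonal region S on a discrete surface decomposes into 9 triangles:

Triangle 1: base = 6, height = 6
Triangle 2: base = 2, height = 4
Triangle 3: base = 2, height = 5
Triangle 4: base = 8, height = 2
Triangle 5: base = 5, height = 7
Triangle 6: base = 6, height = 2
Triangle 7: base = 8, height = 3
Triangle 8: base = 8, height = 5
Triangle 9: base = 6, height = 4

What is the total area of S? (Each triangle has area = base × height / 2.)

(1/2)×6×6 + (1/2)×2×4 + (1/2)×2×5 + (1/2)×8×2 + (1/2)×5×7 + (1/2)×6×2 + (1/2)×8×3 + (1/2)×8×5 + (1/2)×6×4 = 102.5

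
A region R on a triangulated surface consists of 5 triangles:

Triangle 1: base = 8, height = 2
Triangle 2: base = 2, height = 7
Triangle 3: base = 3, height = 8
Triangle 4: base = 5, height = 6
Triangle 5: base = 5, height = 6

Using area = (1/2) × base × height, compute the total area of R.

(1/2)×8×2 + (1/2)×2×7 + (1/2)×3×8 + (1/2)×5×6 + (1/2)×5×6 = 57.0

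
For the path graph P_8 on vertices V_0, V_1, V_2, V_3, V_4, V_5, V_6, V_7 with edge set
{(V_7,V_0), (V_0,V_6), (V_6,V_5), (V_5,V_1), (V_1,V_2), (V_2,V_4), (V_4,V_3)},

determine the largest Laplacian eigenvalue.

The path graph P_n has Laplacian eigenvalues λ_k = 2 − 2cos(kπ/n), k = 0, 1, …, n−1. Here n = 8:
k=0: 2 − 2cos(0) = 0.0; k=1: 2 − 2cos(π/8) = 0.1522; k=2: 2 − 2cos(π/4) = 0.5858; k=3: 2 − 2cos(3π/8) = 1.2346; k=4: 2 − 2cos(π/2) = 2.0; k=5: 2 − 2cos(5π/8) = 2.7654; k=6: 2 − 2cos(3π/4) = 3.4142; k=7: 2 − 2cos(7π/8) = 3.8478.
Laplacian eigenvalues: [0.0, 0.1522, 0.5858, 1.2346, 2.0, 2.7654, 3.4142, 3.8478]. Largest eigenvalue (spectral radius) = 3.8478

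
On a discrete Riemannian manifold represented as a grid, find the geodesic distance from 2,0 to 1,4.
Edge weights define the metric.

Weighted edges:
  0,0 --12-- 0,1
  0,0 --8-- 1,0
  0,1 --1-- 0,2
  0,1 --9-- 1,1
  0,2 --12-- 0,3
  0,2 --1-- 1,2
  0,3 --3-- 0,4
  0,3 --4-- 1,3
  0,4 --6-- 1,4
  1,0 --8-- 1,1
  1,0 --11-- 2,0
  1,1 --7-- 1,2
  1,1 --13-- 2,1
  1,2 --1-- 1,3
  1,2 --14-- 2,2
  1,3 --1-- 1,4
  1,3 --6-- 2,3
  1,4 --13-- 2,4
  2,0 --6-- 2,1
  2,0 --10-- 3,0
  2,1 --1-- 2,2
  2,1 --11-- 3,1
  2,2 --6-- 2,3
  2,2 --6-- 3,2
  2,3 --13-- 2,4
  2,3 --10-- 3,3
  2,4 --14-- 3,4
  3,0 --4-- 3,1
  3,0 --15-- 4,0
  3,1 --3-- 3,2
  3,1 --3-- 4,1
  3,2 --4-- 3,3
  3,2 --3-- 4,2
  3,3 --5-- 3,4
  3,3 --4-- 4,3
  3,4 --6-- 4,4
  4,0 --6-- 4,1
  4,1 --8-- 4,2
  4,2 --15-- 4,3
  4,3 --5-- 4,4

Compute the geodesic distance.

Shortest path: 2,0 → 2,1 → 2,2 → 2,3 → 1,3 → 1,4, total weight = 20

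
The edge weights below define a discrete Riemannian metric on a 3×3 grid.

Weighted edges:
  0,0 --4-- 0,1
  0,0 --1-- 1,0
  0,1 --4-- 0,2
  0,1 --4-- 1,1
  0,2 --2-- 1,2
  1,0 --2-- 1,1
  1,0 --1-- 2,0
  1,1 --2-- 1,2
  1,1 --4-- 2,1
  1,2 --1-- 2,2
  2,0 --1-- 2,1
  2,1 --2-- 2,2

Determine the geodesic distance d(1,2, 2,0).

Shortest path: 1,2 → 2,2 → 2,1 → 2,0, total weight = 4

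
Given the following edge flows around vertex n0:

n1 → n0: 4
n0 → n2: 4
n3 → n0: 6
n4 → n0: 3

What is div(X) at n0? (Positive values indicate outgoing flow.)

Divergence = sum of outgoing flows = (-4) + 4 + (-6) + (-3) = -9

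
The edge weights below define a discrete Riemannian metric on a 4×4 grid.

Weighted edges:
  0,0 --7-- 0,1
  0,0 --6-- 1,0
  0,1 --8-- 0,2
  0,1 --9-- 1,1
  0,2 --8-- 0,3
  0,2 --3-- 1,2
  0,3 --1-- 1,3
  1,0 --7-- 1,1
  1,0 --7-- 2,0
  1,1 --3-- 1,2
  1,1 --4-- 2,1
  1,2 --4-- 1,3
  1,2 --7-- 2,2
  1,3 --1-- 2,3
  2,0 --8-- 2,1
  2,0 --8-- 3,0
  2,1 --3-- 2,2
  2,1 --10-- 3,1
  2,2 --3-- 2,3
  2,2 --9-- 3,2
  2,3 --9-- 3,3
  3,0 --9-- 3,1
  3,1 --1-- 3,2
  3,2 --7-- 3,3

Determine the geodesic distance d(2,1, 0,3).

Shortest path: 2,1 → 2,2 → 2,3 → 1,3 → 0,3, total weight = 8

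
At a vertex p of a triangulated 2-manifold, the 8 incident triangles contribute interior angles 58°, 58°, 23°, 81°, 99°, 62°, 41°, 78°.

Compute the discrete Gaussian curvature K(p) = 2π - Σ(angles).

Sum of angles = 500°. K = 360° - 500° = -140° = -7π/9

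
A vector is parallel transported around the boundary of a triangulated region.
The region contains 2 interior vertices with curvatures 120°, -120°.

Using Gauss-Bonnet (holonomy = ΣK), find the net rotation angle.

Holonomy = total enclosed curvature = 120° + (-120°) = 0°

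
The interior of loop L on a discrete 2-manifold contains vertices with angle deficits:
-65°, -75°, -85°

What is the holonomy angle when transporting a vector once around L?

Holonomy = total enclosed curvature = (-65°) + (-75°) + (-85°) = -225°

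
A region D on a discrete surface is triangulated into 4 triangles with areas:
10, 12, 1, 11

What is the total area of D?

10 + 12 + 1 + 11 = 34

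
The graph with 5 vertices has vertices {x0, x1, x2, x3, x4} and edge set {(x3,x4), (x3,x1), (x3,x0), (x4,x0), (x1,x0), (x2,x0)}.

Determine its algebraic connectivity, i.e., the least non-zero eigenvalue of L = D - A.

Degrees: deg(x0) = 4, deg(x1) = 2, deg(x2) = 1, deg(x3) = 3, deg(x4) = 2.
L = D − A with rows/columns ordered (x0, x1, x2, x3, x4):
  [ 4, -1, -1, -1, -1]
  [-1,  2,  0, -1,  0]
  [-1,  0,  1,  0,  0]
  [-1, -1,  0,  3, -1]
  [-1,  0,  0, -1,  2]
Characteristic polynomial: det(λI − L) = λ(λ − 1)(λ − 2)(λ − 4)(λ − 5).
Roots: λ = 0; (λ − 1) = 0 ⇒ λ = 1; (λ − 2) = 0 ⇒ λ = 2; (λ − 4) = 0 ⇒ λ = 4; (λ − 5) = 0 ⇒ λ = 5.
(Check: the roots sum (with multiplicity) to 12, matching trace L = Σdeg = 2·6 = 12.)
Laplacian eigenvalues: [0.0, 1.0, 2.0, 4.0, 5.0]. Algebraic connectivity (smallest non-zero eigenvalue) = 1.0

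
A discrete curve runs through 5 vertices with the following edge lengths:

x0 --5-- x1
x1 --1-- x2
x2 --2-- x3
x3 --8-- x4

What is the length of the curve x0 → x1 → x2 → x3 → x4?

Arc length = 5 + 1 + 2 + 8 = 16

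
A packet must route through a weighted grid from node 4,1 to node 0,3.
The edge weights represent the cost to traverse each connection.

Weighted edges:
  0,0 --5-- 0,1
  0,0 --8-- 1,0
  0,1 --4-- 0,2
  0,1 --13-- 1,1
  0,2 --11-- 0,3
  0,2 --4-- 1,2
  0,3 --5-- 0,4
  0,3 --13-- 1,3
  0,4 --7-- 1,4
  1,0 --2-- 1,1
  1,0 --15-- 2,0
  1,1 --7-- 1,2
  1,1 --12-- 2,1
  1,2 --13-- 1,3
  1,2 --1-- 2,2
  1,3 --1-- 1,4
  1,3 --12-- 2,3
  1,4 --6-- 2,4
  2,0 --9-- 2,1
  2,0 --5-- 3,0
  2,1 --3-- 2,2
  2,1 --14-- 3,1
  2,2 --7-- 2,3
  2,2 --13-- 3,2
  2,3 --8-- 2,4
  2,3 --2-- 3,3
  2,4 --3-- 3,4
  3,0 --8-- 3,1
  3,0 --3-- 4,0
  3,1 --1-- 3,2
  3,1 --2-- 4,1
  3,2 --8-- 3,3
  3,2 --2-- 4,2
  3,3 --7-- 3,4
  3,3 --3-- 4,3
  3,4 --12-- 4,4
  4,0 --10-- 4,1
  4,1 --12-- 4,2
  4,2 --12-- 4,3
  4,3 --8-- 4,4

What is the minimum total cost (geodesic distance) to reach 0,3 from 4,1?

Shortest path: 4,1 → 3,1 → 3,2 → 2,2 → 1,2 → 0,2 → 0,3, total weight = 32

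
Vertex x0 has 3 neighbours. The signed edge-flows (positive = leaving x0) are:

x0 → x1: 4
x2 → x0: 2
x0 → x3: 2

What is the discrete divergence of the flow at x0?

Divergence = sum of outgoing flows = 4 + (-2) + 2 = 4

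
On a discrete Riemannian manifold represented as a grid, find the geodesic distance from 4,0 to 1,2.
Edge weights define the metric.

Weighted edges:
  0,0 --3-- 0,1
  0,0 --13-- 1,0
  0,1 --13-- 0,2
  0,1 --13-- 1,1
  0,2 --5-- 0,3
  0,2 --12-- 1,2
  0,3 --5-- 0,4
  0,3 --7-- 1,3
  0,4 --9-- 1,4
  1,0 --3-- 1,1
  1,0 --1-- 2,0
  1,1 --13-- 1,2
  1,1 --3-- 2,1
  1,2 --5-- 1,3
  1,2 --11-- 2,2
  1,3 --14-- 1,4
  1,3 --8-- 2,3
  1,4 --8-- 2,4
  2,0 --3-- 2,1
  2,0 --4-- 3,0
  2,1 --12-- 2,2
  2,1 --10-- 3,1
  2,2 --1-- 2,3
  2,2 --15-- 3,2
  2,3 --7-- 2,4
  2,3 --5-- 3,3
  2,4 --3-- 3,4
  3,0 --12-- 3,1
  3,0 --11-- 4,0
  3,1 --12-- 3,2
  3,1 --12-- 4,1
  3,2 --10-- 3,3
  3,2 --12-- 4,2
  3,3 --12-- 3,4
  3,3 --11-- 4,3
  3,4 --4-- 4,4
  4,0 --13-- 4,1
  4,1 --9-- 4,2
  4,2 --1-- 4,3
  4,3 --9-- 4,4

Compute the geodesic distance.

Shortest path: 4,0 → 3,0 → 2,0 → 1,0 → 1,1 → 1,2, total weight = 32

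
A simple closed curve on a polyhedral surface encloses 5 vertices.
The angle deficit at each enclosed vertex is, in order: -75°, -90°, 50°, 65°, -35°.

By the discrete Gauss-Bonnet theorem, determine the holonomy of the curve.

Holonomy = total enclosed curvature = (-75°) + (-90°) + 50° + 65° + (-35°) = -85°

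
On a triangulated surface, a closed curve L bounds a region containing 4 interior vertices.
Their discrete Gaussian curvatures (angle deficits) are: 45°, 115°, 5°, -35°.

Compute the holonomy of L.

Holonomy = total enclosed curvature = 45° + 115° + 5° + (-35°) = 130°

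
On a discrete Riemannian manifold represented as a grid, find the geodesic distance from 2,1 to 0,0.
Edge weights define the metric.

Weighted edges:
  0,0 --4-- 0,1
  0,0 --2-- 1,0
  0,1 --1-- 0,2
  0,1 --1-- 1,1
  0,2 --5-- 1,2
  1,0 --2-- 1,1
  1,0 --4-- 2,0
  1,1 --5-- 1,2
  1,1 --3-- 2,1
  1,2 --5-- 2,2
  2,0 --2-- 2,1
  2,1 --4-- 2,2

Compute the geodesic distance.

Shortest path: 2,1 → 1,1 → 1,0 → 0,0, total weight = 7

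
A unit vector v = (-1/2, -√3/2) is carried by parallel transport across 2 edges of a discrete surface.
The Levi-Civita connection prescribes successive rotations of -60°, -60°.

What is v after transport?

Total rotation: (-60°) + (-60°) = -120°. Final vector: (-0.5000, 0.8660)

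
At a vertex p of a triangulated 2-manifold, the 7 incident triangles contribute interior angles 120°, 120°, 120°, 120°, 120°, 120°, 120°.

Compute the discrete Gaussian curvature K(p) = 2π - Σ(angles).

Sum of angles = 840°. K = 360° - 840° = -480°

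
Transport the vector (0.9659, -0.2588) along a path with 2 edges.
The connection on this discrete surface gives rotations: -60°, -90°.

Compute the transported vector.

Total rotation: (-60°) + (-90°) = -150°. Final vector: (-0.9659, -0.2588)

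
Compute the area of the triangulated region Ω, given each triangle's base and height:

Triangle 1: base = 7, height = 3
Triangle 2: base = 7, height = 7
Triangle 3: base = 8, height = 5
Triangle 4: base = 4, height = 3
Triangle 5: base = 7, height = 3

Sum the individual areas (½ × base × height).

(1/2)×7×3 + (1/2)×7×7 + (1/2)×8×5 + (1/2)×4×3 + (1/2)×7×3 = 71.5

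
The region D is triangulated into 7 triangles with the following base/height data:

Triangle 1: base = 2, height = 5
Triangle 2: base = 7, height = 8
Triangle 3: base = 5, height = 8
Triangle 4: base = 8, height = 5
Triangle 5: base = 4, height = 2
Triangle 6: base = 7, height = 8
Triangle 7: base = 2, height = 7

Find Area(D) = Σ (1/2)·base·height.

(1/2)×2×5 + (1/2)×7×8 + (1/2)×5×8 + (1/2)×8×5 + (1/2)×4×2 + (1/2)×7×8 + (1/2)×2×7 = 112.0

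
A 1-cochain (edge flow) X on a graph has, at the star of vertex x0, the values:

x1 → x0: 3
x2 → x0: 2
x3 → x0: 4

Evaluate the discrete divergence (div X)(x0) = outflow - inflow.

Divergence = sum of outgoing flows = (-3) + (-2) + (-4) = -9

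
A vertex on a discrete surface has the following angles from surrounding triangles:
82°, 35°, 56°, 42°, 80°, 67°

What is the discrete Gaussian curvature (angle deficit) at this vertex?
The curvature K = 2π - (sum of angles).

Sum of angles = 362°. K = 360° - 362° = -2° = -π/90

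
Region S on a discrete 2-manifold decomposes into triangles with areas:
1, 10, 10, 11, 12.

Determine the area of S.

1 + 10 + 10 + 11 + 12 = 44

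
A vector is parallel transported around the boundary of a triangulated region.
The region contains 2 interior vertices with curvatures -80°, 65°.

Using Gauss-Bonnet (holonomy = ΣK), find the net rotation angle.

Holonomy = total enclosed curvature = (-80°) + 65° = -15°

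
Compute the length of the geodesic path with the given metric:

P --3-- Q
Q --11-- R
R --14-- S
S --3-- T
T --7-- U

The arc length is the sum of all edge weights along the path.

Arc length = 3 + 11 + 14 + 3 + 7 = 38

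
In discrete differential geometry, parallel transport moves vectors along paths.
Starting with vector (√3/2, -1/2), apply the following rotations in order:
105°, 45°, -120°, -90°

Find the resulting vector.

Total rotation: 105° + 45° + (-120°) + (-90°) = -60°. Final vector: (0, -1)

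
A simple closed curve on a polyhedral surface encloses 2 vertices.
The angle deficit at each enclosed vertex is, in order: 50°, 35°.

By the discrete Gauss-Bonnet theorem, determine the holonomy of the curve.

Holonomy = total enclosed curvature = 50° + 35° = 85°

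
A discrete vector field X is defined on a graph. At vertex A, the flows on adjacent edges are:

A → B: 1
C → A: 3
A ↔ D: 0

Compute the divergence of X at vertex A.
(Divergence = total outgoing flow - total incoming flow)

Divergence = sum of outgoing flows = 1 + (-3) + 0 = -2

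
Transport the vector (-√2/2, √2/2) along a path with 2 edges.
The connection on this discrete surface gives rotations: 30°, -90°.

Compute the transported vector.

Total rotation: 30° + (-90°) = -60°. Final vector: (0.2588, 0.9659)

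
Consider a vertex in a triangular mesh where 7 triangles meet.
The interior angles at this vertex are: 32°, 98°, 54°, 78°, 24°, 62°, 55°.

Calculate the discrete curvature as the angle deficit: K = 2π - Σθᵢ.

Sum of angles = 403°. K = 360° - 403° = -43° = -43π/180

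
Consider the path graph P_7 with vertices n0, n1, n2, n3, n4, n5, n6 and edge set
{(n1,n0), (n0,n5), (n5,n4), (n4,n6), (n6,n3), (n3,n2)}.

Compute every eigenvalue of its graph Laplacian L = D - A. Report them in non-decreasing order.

The path graph P_n has Laplacian eigenvalues λ_k = 2 − 2cos(kπ/n), k = 0, 1, …, n−1. Here n = 7:
k=0: 2 − 2cos(0) = 0.0; k=1: 2 − 2cos(π/7) = 0.1981; k=2: 2 − 2cos(2π/7) = 0.753; k=3: 2 − 2cos(3π/7) = 1.555; k=4: 2 − 2cos(4π/7) = 2.445; k=5: 2 − 2cos(5π/7) = 3.247; k=6: 2 − 2cos(6π/7) = 3.8019.
Laplacian eigenvalues (increasing order): [0.0, 0.1981, 0.753, 1.555, 2.445, 3.247, 3.8019]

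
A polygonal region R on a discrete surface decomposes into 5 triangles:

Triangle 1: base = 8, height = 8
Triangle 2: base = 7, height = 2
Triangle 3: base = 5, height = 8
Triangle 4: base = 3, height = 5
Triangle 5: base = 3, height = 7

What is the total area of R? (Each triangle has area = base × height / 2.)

(1/2)×8×8 + (1/2)×7×2 + (1/2)×5×8 + (1/2)×3×5 + (1/2)×3×7 = 77.0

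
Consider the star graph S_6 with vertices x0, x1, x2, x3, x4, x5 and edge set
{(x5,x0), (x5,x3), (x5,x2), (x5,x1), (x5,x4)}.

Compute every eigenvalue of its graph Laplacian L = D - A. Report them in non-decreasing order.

The star S_6 is the complete bipartite graph K_{1,5} (one hub of degree 5, 5 leaves of degree 1). The Laplacian spectrum of K_{p,q} is 0, p (multiplicity q−1), q (multiplicity p−1), p+q. With p = 1, q = 5: 0 once, 1 with multiplicity 4, and 6 once. (Check: trace L = sum of degrees = 10 = 4·1 + 6.)
Laplacian eigenvalues (increasing order): [0.0, 1.0, 1.0, 1.0, 1.0, 6.0]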